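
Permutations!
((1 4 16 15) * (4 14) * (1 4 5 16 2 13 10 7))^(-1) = (1 7 10 13 2 4 15 16 5 14) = ((1 14 5 16 15 4 2 13 10 7))^(-1)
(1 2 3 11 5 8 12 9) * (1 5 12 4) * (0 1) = [1, 2, 3, 11, 0, 8, 6, 7, 4, 5, 10, 12, 9] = (0 1 2 3 11 12 9 5 8 4)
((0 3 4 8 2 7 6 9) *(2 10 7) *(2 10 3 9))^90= (2 7)(6 10)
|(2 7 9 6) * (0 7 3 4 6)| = |(0 7 9)(2 3 4 6)| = 12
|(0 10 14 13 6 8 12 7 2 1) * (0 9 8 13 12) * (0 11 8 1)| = |(0 10 14 12 7 2)(1 9)(6 13)(8 11)| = 6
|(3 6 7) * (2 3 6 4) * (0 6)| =|(0 6 7)(2 3 4)| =3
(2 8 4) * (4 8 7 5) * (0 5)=(8)(0 5 4 2 7)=[5, 1, 7, 3, 2, 4, 6, 0, 8]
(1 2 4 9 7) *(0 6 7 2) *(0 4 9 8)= [6, 4, 9, 3, 8, 5, 7, 1, 0, 2]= (0 6 7 1 4 8)(2 9)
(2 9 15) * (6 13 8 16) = (2 9 15)(6 13 8 16) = [0, 1, 9, 3, 4, 5, 13, 7, 16, 15, 10, 11, 12, 8, 14, 2, 6]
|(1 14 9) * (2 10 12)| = 3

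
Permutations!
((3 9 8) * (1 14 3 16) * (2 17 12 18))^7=(1 14 3 9 8 16)(2 18 12 17)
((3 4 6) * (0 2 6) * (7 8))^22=(8)(0 6 4 2 3)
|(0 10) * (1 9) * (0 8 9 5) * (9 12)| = 7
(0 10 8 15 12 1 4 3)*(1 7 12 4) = (0 10 8 15 4 3)(7 12) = [10, 1, 2, 0, 3, 5, 6, 12, 15, 9, 8, 11, 7, 13, 14, 4]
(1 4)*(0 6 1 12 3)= [6, 4, 2, 0, 12, 5, 1, 7, 8, 9, 10, 11, 3]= (0 6 1 4 12 3)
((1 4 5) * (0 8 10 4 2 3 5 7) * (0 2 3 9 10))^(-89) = (0 8)(1 3 5)(2 9 10 4 7)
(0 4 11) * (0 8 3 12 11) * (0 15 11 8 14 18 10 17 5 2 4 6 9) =(0 6 9)(2 4 15 11 14 18 10 17 5)(3 12 8) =[6, 1, 4, 12, 15, 2, 9, 7, 3, 0, 17, 14, 8, 13, 18, 11, 16, 5, 10]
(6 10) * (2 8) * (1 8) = [0, 8, 1, 3, 4, 5, 10, 7, 2, 9, 6] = (1 8 2)(6 10)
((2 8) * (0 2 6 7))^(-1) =(0 7 6 8 2)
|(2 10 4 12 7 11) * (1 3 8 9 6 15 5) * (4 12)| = 35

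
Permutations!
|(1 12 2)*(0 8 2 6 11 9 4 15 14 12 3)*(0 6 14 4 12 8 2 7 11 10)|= |(0 2 1 3 6 10)(4 15)(7 11 9 12 14 8)|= 6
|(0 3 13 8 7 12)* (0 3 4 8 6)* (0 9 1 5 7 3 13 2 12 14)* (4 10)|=|(0 10 4 8 3 2 12 13 6 9 1 5 7 14)|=14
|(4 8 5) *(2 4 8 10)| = |(2 4 10)(5 8)| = 6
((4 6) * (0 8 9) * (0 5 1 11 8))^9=((1 11 8 9 5)(4 6))^9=(1 5 9 8 11)(4 6)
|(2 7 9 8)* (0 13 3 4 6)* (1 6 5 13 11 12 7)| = 36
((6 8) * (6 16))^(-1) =(6 16 8)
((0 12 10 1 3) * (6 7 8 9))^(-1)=((0 12 10 1 3)(6 7 8 9))^(-1)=(0 3 1 10 12)(6 9 8 7)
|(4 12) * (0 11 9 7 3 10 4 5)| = |(0 11 9 7 3 10 4 12 5)| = 9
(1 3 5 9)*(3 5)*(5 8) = (1 8 5 9) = [0, 8, 2, 3, 4, 9, 6, 7, 5, 1]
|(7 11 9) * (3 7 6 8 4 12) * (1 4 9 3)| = 3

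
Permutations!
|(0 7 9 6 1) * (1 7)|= |(0 1)(6 7 9)|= 6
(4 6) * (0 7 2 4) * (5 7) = (0 5 7 2 4 6) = [5, 1, 4, 3, 6, 7, 0, 2]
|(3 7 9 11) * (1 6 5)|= 12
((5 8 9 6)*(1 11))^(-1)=(1 11)(5 6 9 8)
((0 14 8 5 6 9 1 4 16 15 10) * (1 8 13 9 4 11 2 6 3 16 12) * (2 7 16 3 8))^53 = (0 16 1 6 13 10 7 12 2 14 15 11 4 9)(5 8)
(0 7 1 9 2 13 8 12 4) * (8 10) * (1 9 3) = (0 7 9 2 13 10 8 12 4)(1 3) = [7, 3, 13, 1, 0, 5, 6, 9, 12, 2, 8, 11, 4, 10]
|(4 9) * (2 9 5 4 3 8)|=|(2 9 3 8)(4 5)|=4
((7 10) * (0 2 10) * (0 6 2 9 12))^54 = (12)(2 7)(6 10) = ((0 9 12)(2 10 7 6))^54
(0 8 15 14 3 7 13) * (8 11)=(0 11 8 15 14 3 7 13)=[11, 1, 2, 7, 4, 5, 6, 13, 15, 9, 10, 8, 12, 0, 3, 14]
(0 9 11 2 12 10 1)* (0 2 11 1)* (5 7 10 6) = (0 9 1 2 12 6 5 7 10) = [9, 2, 12, 3, 4, 7, 5, 10, 8, 1, 0, 11, 6]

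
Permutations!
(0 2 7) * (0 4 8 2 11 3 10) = [11, 1, 7, 10, 8, 5, 6, 4, 2, 9, 0, 3] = (0 11 3 10)(2 7 4 8)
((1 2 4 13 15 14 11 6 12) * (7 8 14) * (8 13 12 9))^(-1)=(1 12 4 2)(6 11 14 8 9)(7 15 13)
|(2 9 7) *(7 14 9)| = |(2 7)(9 14)| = 2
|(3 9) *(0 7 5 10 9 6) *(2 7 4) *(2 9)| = 20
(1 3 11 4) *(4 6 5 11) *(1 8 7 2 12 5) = (1 3 4 8 7 2 12 5 11 6) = [0, 3, 12, 4, 8, 11, 1, 2, 7, 9, 10, 6, 5]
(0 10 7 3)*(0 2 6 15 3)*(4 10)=(0 4 10 7)(2 6 15 3)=[4, 1, 6, 2, 10, 5, 15, 0, 8, 9, 7, 11, 12, 13, 14, 3]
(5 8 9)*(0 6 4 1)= (0 6 4 1)(5 8 9)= [6, 0, 2, 3, 1, 8, 4, 7, 9, 5]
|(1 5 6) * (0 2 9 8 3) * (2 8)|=|(0 8 3)(1 5 6)(2 9)|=6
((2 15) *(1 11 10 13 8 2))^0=(15)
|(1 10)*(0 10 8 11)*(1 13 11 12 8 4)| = 4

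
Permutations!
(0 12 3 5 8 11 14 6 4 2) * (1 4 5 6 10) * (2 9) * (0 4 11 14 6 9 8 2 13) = (0 12 3 9 13)(1 11 6 5 2 4 8 14 10) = [12, 11, 4, 9, 8, 2, 5, 7, 14, 13, 1, 6, 3, 0, 10]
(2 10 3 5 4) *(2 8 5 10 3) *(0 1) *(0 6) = (0 1 6)(2 3 10)(4 8 5) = [1, 6, 3, 10, 8, 4, 0, 7, 5, 9, 2]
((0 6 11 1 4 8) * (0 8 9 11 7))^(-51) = ((0 6 7)(1 4 9 11))^(-51) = (1 4 9 11)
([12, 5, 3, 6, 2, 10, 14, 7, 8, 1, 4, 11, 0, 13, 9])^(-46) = [0, 9, 4, 2, 10, 1, 3, 7, 8, 14, 5, 11, 12, 13, 6]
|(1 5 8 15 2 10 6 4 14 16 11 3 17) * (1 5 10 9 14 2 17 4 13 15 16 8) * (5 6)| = 24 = |(1 10 5)(2 9 14 8 16 11 3 4)(6 13 15 17)|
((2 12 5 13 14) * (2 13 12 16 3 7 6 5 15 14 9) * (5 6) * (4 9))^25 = ((2 16 3 7 5 12 15 14 13 4 9))^25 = (2 7 15 4 16 5 14 9 3 12 13)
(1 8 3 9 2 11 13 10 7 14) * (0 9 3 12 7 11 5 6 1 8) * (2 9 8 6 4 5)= [8, 0, 2, 3, 5, 4, 1, 14, 12, 9, 11, 13, 7, 10, 6]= (0 8 12 7 14 6 1)(4 5)(10 11 13)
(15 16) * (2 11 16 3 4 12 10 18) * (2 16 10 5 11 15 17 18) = (2 15 3 4 12 5 11 10)(16 17 18) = [0, 1, 15, 4, 12, 11, 6, 7, 8, 9, 2, 10, 5, 13, 14, 3, 17, 18, 16]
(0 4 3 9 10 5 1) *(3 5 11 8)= (0 4 5 1)(3 9 10 11 8)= [4, 0, 2, 9, 5, 1, 6, 7, 3, 10, 11, 8]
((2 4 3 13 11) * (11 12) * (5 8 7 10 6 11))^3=((2 4 3 13 12 5 8 7 10 6 11))^3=(2 13 8 6 4 12 7 11 3 5 10)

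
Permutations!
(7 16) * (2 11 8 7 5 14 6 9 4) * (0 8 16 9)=(0 8 7 9 4 2 11 16 5 14 6)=[8, 1, 11, 3, 2, 14, 0, 9, 7, 4, 10, 16, 12, 13, 6, 15, 5]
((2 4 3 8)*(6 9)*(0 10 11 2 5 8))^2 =(0 11 4)(2 3 10)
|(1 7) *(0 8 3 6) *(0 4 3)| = |(0 8)(1 7)(3 6 4)| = 6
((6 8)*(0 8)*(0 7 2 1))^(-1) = (0 1 2 7 6 8)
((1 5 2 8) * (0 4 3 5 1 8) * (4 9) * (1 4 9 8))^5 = ((9)(0 8 1 4 3 5 2))^5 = (9)(0 5 4 8 2 3 1)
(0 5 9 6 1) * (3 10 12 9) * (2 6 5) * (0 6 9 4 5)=(0 2 9)(1 6)(3 10 12 4 5)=[2, 6, 9, 10, 5, 3, 1, 7, 8, 0, 12, 11, 4]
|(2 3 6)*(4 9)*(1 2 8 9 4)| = |(1 2 3 6 8 9)| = 6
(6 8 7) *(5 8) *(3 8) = (3 8 7 6 5) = [0, 1, 2, 8, 4, 3, 5, 6, 7]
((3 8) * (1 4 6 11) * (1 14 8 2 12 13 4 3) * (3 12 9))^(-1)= (1 8 14 11 6 4 13 12)(2 3 9)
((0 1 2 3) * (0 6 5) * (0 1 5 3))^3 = (0 2 1 5)(3 6)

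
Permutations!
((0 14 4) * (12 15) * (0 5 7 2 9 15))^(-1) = ((0 14 4 5 7 2 9 15 12))^(-1) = (0 12 15 9 2 7 5 4 14)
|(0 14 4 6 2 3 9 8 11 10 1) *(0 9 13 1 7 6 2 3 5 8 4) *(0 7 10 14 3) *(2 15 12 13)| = |(0 3 2 5 8 11 14 7 6)(1 9 4 15 12 13)| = 18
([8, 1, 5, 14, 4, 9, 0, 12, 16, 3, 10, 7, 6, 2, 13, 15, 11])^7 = (16)(2 5 9 3 14 13)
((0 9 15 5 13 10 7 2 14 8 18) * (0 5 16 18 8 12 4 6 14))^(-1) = (0 2 7 10 13 5 18 16 15 9)(4 12 14 6)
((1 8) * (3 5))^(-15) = ((1 8)(3 5))^(-15) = (1 8)(3 5)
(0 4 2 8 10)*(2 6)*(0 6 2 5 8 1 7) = (0 4 2 1 7)(5 8 10 6) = [4, 7, 1, 3, 2, 8, 5, 0, 10, 9, 6]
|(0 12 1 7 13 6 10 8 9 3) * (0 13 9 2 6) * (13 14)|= |(0 12 1 7 9 3 14 13)(2 6 10 8)|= 8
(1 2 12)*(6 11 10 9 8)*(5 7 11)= [0, 2, 12, 3, 4, 7, 5, 11, 6, 8, 9, 10, 1]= (1 2 12)(5 7 11 10 9 8 6)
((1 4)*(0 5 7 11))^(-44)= ((0 5 7 11)(1 4))^(-44)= (11)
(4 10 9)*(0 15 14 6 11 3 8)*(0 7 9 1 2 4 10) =(0 15 14 6 11 3 8 7 9 10 1 2 4) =[15, 2, 4, 8, 0, 5, 11, 9, 7, 10, 1, 3, 12, 13, 6, 14]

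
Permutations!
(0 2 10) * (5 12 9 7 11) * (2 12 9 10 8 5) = (0 12 10)(2 8 5 9 7 11) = [12, 1, 8, 3, 4, 9, 6, 11, 5, 7, 0, 2, 10]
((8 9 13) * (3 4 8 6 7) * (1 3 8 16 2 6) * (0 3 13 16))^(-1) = (0 4 3)(1 13)(2 16 9 8 7 6)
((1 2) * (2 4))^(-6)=((1 4 2))^(-6)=(4)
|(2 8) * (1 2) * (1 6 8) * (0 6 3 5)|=10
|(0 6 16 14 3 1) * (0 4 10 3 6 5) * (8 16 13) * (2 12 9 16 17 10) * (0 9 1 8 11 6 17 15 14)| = 12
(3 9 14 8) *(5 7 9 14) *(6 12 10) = [0, 1, 2, 14, 4, 7, 12, 9, 3, 5, 6, 11, 10, 13, 8] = (3 14 8)(5 7 9)(6 12 10)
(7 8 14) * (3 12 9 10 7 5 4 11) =(3 12 9 10 7 8 14 5 4 11) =[0, 1, 2, 12, 11, 4, 6, 8, 14, 10, 7, 3, 9, 13, 5]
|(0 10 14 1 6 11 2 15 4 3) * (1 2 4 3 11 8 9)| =|(0 10 14 2 15 3)(1 6 8 9)(4 11)| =12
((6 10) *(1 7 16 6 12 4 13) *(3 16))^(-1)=(1 13 4 12 10 6 16 3 7)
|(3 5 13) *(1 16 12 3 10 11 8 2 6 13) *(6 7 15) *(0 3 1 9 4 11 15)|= |(0 3 5 9 4 11 8 2 7)(1 16 12)(6 13 10 15)|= 36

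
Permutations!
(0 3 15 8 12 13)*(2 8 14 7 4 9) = [3, 1, 8, 15, 9, 5, 6, 4, 12, 2, 10, 11, 13, 0, 7, 14] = (0 3 15 14 7 4 9 2 8 12 13)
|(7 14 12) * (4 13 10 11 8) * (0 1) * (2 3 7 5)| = |(0 1)(2 3 7 14 12 5)(4 13 10 11 8)| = 30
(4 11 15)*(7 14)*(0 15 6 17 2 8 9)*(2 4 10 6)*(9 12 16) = (0 15 10 6 17 4 11 2 8 12 16 9)(7 14) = [15, 1, 8, 3, 11, 5, 17, 14, 12, 0, 6, 2, 16, 13, 7, 10, 9, 4]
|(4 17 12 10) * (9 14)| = |(4 17 12 10)(9 14)| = 4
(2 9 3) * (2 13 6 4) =(2 9 3 13 6 4) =[0, 1, 9, 13, 2, 5, 4, 7, 8, 3, 10, 11, 12, 6]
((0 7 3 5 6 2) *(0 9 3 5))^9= ((0 7 5 6 2 9 3))^9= (0 5 2 3 7 6 9)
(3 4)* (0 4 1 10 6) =[4, 10, 2, 1, 3, 5, 0, 7, 8, 9, 6] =(0 4 3 1 10 6)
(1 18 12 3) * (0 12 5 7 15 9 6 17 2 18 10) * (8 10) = (0 12 3 1 8 10)(2 18 5 7 15 9 6 17) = [12, 8, 18, 1, 4, 7, 17, 15, 10, 6, 0, 11, 3, 13, 14, 9, 16, 2, 5]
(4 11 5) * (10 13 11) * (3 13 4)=[0, 1, 2, 13, 10, 3, 6, 7, 8, 9, 4, 5, 12, 11]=(3 13 11 5)(4 10)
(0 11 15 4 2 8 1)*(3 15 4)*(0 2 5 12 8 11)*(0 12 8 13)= (0 12 13)(1 2 11 4 5 8)(3 15)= [12, 2, 11, 15, 5, 8, 6, 7, 1, 9, 10, 4, 13, 0, 14, 3]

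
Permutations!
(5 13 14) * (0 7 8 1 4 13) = [7, 4, 2, 3, 13, 0, 6, 8, 1, 9, 10, 11, 12, 14, 5] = (0 7 8 1 4 13 14 5)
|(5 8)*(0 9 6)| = |(0 9 6)(5 8)| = 6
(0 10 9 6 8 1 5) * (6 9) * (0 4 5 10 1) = (0 1 10 6 8)(4 5) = [1, 10, 2, 3, 5, 4, 8, 7, 0, 9, 6]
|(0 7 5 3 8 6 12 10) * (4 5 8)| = 6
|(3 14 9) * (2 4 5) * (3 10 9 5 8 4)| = |(2 3 14 5)(4 8)(9 10)| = 4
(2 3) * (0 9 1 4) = (0 9 1 4)(2 3) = [9, 4, 3, 2, 0, 5, 6, 7, 8, 1]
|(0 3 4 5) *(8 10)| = 4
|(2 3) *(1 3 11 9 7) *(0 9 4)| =|(0 9 7 1 3 2 11 4)| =8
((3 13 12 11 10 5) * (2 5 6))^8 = ((2 5 3 13 12 11 10 6))^8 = (13)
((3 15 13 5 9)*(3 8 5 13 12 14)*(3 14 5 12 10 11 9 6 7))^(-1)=(3 7 6 5 12 8 9 11 10 15)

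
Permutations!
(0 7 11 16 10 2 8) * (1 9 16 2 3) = (0 7 11 2 8)(1 9 16 10 3) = [7, 9, 8, 1, 4, 5, 6, 11, 0, 16, 3, 2, 12, 13, 14, 15, 10]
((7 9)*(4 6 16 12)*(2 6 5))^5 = (2 5 4 12 16 6)(7 9)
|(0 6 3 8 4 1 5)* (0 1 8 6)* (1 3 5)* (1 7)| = |(1 7)(3 6 5)(4 8)| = 6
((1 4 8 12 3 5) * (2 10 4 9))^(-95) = (1 4 5 10 3 2 12 9 8)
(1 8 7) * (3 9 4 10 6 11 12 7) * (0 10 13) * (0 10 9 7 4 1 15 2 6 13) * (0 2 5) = (0 9 1 8 3 7 15 5)(2 6 11 12 4)(10 13) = [9, 8, 6, 7, 2, 0, 11, 15, 3, 1, 13, 12, 4, 10, 14, 5]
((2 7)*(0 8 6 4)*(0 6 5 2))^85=((0 8 5 2 7)(4 6))^85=(8)(4 6)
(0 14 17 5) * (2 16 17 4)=(0 14 4 2 16 17 5)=[14, 1, 16, 3, 2, 0, 6, 7, 8, 9, 10, 11, 12, 13, 4, 15, 17, 5]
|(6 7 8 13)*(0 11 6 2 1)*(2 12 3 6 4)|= 30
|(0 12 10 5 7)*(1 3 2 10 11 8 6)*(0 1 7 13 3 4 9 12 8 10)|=|(0 8 6 7 1 4 9 12 11 10 5 13 3 2)|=14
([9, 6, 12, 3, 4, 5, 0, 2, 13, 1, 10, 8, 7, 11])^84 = [0, 1, 2, 3, 4, 5, 6, 7, 8, 9, 10, 11, 12, 13]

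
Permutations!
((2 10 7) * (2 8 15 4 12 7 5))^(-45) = (15)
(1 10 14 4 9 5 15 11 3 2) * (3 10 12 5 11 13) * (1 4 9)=(1 12 5 15 13 3 2 4)(9 11 10 14)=[0, 12, 4, 2, 1, 15, 6, 7, 8, 11, 14, 10, 5, 3, 9, 13]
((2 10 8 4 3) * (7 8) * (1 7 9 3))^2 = (1 8)(2 9)(3 10)(4 7)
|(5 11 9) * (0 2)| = 6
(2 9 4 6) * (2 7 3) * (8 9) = [0, 1, 8, 2, 6, 5, 7, 3, 9, 4] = (2 8 9 4 6 7 3)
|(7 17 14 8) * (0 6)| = 4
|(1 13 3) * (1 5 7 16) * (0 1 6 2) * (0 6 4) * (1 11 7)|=20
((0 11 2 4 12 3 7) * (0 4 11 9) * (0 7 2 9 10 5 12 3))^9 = (0 10 5 12)(2 7)(3 9)(4 11) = ((0 10 5 12)(2 11 9 7 4 3))^9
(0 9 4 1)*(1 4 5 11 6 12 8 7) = [9, 0, 2, 3, 4, 11, 12, 1, 7, 5, 10, 6, 8] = (0 9 5 11 6 12 8 7 1)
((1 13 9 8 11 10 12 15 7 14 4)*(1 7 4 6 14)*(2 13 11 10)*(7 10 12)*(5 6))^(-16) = (1 12 11 15 2 4 13 10 9 7 8)(5 14 6) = ((1 11 2 13 9 8 12 15 4 10 7)(5 6 14))^(-16)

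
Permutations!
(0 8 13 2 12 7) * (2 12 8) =(0 2 8 13 12 7) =[2, 1, 8, 3, 4, 5, 6, 0, 13, 9, 10, 11, 7, 12]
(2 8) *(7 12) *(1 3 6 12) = (1 3 6 12 7)(2 8) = [0, 3, 8, 6, 4, 5, 12, 1, 2, 9, 10, 11, 7]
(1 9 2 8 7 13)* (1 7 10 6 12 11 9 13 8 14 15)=(1 13 7 8 10 6 12 11 9 2 14 15)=[0, 13, 14, 3, 4, 5, 12, 8, 10, 2, 6, 9, 11, 7, 15, 1]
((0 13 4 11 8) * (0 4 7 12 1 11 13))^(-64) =(1 12 7 13 4 8 11)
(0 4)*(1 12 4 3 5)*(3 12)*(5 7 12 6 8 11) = [6, 3, 2, 7, 0, 1, 8, 12, 11, 9, 10, 5, 4] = (0 6 8 11 5 1 3 7 12 4)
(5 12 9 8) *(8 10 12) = (5 8)(9 10 12) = [0, 1, 2, 3, 4, 8, 6, 7, 5, 10, 12, 11, 9]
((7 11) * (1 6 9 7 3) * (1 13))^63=(13)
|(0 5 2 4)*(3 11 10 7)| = |(0 5 2 4)(3 11 10 7)| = 4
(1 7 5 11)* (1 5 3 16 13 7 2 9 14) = [0, 2, 9, 16, 4, 11, 6, 3, 8, 14, 10, 5, 12, 7, 1, 15, 13] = (1 2 9 14)(3 16 13 7)(5 11)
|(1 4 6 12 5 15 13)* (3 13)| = |(1 4 6 12 5 15 3 13)| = 8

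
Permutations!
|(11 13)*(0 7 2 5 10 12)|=6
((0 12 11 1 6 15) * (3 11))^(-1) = ((0 12 3 11 1 6 15))^(-1) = (0 15 6 1 11 3 12)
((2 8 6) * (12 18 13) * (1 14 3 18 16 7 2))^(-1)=(1 6 8 2 7 16 12 13 18 3 14)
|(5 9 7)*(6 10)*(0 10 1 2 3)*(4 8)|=|(0 10 6 1 2 3)(4 8)(5 9 7)|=6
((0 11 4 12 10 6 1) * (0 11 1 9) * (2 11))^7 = ((0 1 2 11 4 12 10 6 9))^7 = (0 6 12 11 1 9 10 4 2)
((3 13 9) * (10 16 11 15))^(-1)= (3 9 13)(10 15 11 16)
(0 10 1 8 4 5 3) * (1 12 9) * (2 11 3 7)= [10, 8, 11, 0, 5, 7, 6, 2, 4, 1, 12, 3, 9]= (0 10 12 9 1 8 4 5 7 2 11 3)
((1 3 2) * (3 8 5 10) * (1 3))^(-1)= (1 10 5 8)(2 3)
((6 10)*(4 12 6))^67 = ((4 12 6 10))^67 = (4 10 6 12)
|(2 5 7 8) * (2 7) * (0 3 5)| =4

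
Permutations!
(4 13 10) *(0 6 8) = (0 6 8)(4 13 10) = [6, 1, 2, 3, 13, 5, 8, 7, 0, 9, 4, 11, 12, 10]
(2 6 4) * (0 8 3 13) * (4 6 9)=(0 8 3 13)(2 9 4)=[8, 1, 9, 13, 2, 5, 6, 7, 3, 4, 10, 11, 12, 0]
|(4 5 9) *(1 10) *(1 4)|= 5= |(1 10 4 5 9)|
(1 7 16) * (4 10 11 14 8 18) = (1 7 16)(4 10 11 14 8 18) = [0, 7, 2, 3, 10, 5, 6, 16, 18, 9, 11, 14, 12, 13, 8, 15, 1, 17, 4]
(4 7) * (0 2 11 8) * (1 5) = (0 2 11 8)(1 5)(4 7) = [2, 5, 11, 3, 7, 1, 6, 4, 0, 9, 10, 8]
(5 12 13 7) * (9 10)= (5 12 13 7)(9 10)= [0, 1, 2, 3, 4, 12, 6, 5, 8, 10, 9, 11, 13, 7]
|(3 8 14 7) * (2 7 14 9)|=5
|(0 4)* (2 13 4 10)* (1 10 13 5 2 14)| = 6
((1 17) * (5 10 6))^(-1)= ((1 17)(5 10 6))^(-1)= (1 17)(5 6 10)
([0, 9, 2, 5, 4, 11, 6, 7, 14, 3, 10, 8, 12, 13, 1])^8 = [0, 9, 2, 5, 4, 11, 6, 7, 14, 3, 10, 8, 12, 13, 1]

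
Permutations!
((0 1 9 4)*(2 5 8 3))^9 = (0 1 9 4)(2 5 8 3)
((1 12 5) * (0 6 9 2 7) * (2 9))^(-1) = (0 7 2 6)(1 5 12)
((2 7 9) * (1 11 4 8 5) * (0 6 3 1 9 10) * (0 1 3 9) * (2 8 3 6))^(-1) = ((0 2 7 10 1 11 4 3 6 9 8 5))^(-1) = (0 5 8 9 6 3 4 11 1 10 7 2)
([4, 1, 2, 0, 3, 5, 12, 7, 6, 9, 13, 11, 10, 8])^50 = (13)(0 3 4)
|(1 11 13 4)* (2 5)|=4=|(1 11 13 4)(2 5)|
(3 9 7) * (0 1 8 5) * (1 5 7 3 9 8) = (0 5)(3 8 7 9) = [5, 1, 2, 8, 4, 0, 6, 9, 7, 3]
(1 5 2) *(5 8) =[0, 8, 1, 3, 4, 2, 6, 7, 5] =(1 8 5 2)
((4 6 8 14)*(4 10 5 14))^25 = (4 6 8)(5 14 10)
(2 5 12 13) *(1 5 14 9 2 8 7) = [0, 5, 14, 3, 4, 12, 6, 1, 7, 2, 10, 11, 13, 8, 9] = (1 5 12 13 8 7)(2 14 9)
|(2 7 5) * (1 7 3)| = 5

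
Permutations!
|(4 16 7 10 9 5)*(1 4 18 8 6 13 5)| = |(1 4 16 7 10 9)(5 18 8 6 13)| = 30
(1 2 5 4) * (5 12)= [0, 2, 12, 3, 1, 4, 6, 7, 8, 9, 10, 11, 5]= (1 2 12 5 4)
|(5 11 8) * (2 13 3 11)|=6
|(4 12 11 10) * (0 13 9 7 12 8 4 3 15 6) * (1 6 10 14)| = 18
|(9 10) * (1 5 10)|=4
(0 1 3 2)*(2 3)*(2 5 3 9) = (0 1 5 3 9 2) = [1, 5, 0, 9, 4, 3, 6, 7, 8, 2]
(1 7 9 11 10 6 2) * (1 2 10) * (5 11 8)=(1 7 9 8 5 11)(6 10)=[0, 7, 2, 3, 4, 11, 10, 9, 5, 8, 6, 1]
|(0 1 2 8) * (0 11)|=|(0 1 2 8 11)|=5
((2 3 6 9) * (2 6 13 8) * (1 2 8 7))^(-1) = (1 7 13 3 2)(6 9)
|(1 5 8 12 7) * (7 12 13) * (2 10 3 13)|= 8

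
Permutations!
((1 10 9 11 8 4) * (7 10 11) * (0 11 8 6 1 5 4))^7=(0 6 8 11 1)(4 5)(7 10 9)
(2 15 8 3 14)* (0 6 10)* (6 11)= (0 11 6 10)(2 15 8 3 14)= [11, 1, 15, 14, 4, 5, 10, 7, 3, 9, 0, 6, 12, 13, 2, 8]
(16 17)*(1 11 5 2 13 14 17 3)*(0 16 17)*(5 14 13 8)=(17)(0 16 3 1 11 14)(2 8 5)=[16, 11, 8, 1, 4, 2, 6, 7, 5, 9, 10, 14, 12, 13, 0, 15, 3, 17]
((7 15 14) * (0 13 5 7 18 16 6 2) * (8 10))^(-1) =(0 2 6 16 18 14 15 7 5 13)(8 10)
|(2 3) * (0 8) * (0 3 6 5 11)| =7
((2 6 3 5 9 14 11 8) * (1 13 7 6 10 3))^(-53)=((1 13 7 6)(2 10 3 5 9 14 11 8))^(-53)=(1 6 7 13)(2 5 11 10 9 8 3 14)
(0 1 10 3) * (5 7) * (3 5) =[1, 10, 2, 0, 4, 7, 6, 3, 8, 9, 5] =(0 1 10 5 7 3)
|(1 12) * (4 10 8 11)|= |(1 12)(4 10 8 11)|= 4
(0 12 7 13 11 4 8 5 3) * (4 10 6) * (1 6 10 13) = (0 12 7 1 6 4 8 5 3)(11 13) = [12, 6, 2, 0, 8, 3, 4, 1, 5, 9, 10, 13, 7, 11]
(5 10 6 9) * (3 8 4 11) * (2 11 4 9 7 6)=(2 11 3 8 9 5 10)(6 7)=[0, 1, 11, 8, 4, 10, 7, 6, 9, 5, 2, 3]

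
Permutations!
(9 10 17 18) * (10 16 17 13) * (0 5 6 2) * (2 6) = (0 5 2)(9 16 17 18)(10 13) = [5, 1, 0, 3, 4, 2, 6, 7, 8, 16, 13, 11, 12, 10, 14, 15, 17, 18, 9]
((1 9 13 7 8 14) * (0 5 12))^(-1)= ((0 5 12)(1 9 13 7 8 14))^(-1)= (0 12 5)(1 14 8 7 13 9)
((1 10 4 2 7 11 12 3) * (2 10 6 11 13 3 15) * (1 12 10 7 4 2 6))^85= ((2 4 7 13 3 12 15 6 11 10))^85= (2 12)(3 10)(4 15)(6 7)(11 13)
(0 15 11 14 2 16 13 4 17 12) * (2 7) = (0 15 11 14 7 2 16 13 4 17 12) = [15, 1, 16, 3, 17, 5, 6, 2, 8, 9, 10, 14, 0, 4, 7, 11, 13, 12]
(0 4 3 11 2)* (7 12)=(0 4 3 11 2)(7 12)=[4, 1, 0, 11, 3, 5, 6, 12, 8, 9, 10, 2, 7]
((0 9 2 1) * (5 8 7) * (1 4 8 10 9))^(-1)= (0 1)(2 9 10 5 7 8 4)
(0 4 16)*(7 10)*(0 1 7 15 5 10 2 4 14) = (0 14)(1 7 2 4 16)(5 10 15) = [14, 7, 4, 3, 16, 10, 6, 2, 8, 9, 15, 11, 12, 13, 0, 5, 1]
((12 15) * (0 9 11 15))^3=(0 15 9 12 11)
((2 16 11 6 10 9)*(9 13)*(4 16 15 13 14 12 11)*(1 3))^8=((1 3)(2 15 13 9)(4 16)(6 10 14 12 11))^8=(16)(6 12 10 11 14)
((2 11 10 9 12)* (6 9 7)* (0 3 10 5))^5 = ((0 3 10 7 6 9 12 2 11 5))^5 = (0 9)(2 10)(3 12)(5 6)(7 11)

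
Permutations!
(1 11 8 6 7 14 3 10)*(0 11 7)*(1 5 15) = (0 11 8 6)(1 7 14 3 10 5 15) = [11, 7, 2, 10, 4, 15, 0, 14, 6, 9, 5, 8, 12, 13, 3, 1]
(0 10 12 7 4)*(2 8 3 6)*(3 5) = [10, 1, 8, 6, 0, 3, 2, 4, 5, 9, 12, 11, 7] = (0 10 12 7 4)(2 8 5 3 6)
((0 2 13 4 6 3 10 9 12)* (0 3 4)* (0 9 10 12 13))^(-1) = (0 2)(3 12)(4 6)(9 13)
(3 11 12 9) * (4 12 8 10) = (3 11 8 10 4 12 9) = [0, 1, 2, 11, 12, 5, 6, 7, 10, 3, 4, 8, 9]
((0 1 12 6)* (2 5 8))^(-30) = ((0 1 12 6)(2 5 8))^(-30) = (0 12)(1 6)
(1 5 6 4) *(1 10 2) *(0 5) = (0 5 6 4 10 2 1) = [5, 0, 1, 3, 10, 6, 4, 7, 8, 9, 2]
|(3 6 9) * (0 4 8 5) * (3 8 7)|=8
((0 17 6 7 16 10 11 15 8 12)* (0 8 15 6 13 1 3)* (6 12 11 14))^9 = (0 3 1 13 17)(6 14 10 16 7)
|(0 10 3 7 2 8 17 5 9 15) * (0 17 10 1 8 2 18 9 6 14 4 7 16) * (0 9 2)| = 16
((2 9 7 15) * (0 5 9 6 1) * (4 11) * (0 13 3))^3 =((0 5 9 7 15 2 6 1 13 3)(4 11))^3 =(0 7 6 3 9 2 13 5 15 1)(4 11)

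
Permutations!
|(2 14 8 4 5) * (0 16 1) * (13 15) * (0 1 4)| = |(0 16 4 5 2 14 8)(13 15)| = 14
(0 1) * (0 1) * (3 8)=(3 8)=[0, 1, 2, 8, 4, 5, 6, 7, 3]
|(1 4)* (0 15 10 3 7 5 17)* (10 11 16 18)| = |(0 15 11 16 18 10 3 7 5 17)(1 4)| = 10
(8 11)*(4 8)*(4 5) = (4 8 11 5) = [0, 1, 2, 3, 8, 4, 6, 7, 11, 9, 10, 5]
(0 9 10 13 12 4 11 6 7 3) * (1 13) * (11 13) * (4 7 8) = (0 9 10 1 11 6 8 4 13 12 7 3) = [9, 11, 2, 0, 13, 5, 8, 3, 4, 10, 1, 6, 7, 12]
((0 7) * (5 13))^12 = (13)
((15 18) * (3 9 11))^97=(3 9 11)(15 18)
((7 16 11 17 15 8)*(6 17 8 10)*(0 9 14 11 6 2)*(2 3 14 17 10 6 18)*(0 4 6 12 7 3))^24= (18)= ((0 9 17 15 12 7 16 18 2 4 6 10)(3 14 11 8))^24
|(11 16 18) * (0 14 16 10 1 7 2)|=|(0 14 16 18 11 10 1 7 2)|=9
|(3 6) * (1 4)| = 2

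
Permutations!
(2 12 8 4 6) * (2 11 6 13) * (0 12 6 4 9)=[12, 1, 6, 3, 13, 5, 11, 7, 9, 0, 10, 4, 8, 2]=(0 12 8 9)(2 6 11 4 13)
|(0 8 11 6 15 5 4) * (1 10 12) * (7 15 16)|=|(0 8 11 6 16 7 15 5 4)(1 10 12)|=9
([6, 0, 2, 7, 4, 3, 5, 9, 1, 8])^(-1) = [1, 8, 2, 5, 4, 6, 0, 3, 9, 7]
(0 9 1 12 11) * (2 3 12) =(0 9 1 2 3 12 11) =[9, 2, 3, 12, 4, 5, 6, 7, 8, 1, 10, 0, 11]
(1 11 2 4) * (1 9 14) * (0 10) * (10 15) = (0 15 10)(1 11 2 4 9 14) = [15, 11, 4, 3, 9, 5, 6, 7, 8, 14, 0, 2, 12, 13, 1, 10]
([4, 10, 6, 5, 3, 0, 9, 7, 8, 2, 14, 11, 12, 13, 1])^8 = (1 14 10)(2 9 6)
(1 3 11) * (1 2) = (1 3 11 2) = [0, 3, 1, 11, 4, 5, 6, 7, 8, 9, 10, 2]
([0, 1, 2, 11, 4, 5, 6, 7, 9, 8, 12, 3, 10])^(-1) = [0, 1, 2, 11, 4, 5, 6, 7, 9, 8, 12, 3, 10]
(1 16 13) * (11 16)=[0, 11, 2, 3, 4, 5, 6, 7, 8, 9, 10, 16, 12, 1, 14, 15, 13]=(1 11 16 13)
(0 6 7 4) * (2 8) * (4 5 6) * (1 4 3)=[3, 4, 8, 1, 0, 6, 7, 5, 2]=(0 3 1 4)(2 8)(5 6 7)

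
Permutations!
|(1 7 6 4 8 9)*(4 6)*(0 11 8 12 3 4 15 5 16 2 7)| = |(0 11 8 9 1)(2 7 15 5 16)(3 4 12)| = 15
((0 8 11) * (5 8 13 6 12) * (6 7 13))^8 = (13)(0 12 8)(5 11 6)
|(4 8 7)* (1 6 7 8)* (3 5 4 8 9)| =|(1 6 7 8 9 3 5 4)| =8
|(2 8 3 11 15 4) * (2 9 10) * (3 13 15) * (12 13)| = |(2 8 12 13 15 4 9 10)(3 11)| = 8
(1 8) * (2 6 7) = (1 8)(2 6 7) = [0, 8, 6, 3, 4, 5, 7, 2, 1]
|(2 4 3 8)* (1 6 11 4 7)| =|(1 6 11 4 3 8 2 7)| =8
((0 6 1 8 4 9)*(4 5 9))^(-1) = (0 9 5 8 1 6)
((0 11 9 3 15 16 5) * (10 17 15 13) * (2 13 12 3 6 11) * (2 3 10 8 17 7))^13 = (0 3 12 10 7 2 13 8 17 15 16 5)(6 11 9)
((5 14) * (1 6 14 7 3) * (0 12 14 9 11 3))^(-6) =((0 12 14 5 7)(1 6 9 11 3))^(-6) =(0 7 5 14 12)(1 3 11 9 6)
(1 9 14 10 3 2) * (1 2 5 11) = [0, 9, 2, 5, 4, 11, 6, 7, 8, 14, 3, 1, 12, 13, 10] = (1 9 14 10 3 5 11)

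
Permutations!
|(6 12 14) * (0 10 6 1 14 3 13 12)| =6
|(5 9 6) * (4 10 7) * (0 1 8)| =|(0 1 8)(4 10 7)(5 9 6)| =3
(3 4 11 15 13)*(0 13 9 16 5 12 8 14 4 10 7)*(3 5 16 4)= (16)(0 13 5 12 8 14 3 10 7)(4 11 15 9)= [13, 1, 2, 10, 11, 12, 6, 0, 14, 4, 7, 15, 8, 5, 3, 9, 16]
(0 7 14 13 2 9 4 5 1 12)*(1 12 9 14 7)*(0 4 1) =[0, 9, 14, 3, 5, 12, 6, 7, 8, 1, 10, 11, 4, 2, 13] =(1 9)(2 14 13)(4 5 12)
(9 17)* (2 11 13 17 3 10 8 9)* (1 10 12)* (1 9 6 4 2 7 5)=(1 10 8 6 4 2 11 13 17 7 5)(3 12 9)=[0, 10, 11, 12, 2, 1, 4, 5, 6, 3, 8, 13, 9, 17, 14, 15, 16, 7]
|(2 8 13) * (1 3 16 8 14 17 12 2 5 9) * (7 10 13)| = 36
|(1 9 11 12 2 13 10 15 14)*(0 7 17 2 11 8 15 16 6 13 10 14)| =|(0 7 17 2 10 16 6 13 14 1 9 8 15)(11 12)| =26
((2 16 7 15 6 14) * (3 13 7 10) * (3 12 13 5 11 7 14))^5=(2 14 13 12 10 16)(3 6 15 7 11 5)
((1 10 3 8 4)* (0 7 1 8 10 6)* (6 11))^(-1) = ((0 7 1 11 6)(3 10)(4 8))^(-1) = (0 6 11 1 7)(3 10)(4 8)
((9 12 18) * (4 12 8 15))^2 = (4 18 8)(9 15 12) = ((4 12 18 9 8 15))^2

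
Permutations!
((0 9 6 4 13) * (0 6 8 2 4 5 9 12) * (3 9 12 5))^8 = ((0 5 12)(2 4 13 6 3 9 8))^8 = (0 12 5)(2 4 13 6 3 9 8)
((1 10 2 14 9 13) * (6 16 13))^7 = ((1 10 2 14 9 6 16 13))^7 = (1 13 16 6 9 14 2 10)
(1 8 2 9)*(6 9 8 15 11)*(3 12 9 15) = (1 3 12 9)(2 8)(6 15 11) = [0, 3, 8, 12, 4, 5, 15, 7, 2, 1, 10, 6, 9, 13, 14, 11]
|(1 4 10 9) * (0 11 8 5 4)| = |(0 11 8 5 4 10 9 1)| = 8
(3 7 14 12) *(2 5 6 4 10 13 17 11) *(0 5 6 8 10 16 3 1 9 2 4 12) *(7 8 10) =(0 5 10 13 17 11 4 16 3 8 7 14)(1 9 2 6 12) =[5, 9, 6, 8, 16, 10, 12, 14, 7, 2, 13, 4, 1, 17, 0, 15, 3, 11]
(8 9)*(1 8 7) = [0, 8, 2, 3, 4, 5, 6, 1, 9, 7] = (1 8 9 7)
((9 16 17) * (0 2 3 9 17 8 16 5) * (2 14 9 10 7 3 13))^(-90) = ((17)(0 14 9 5)(2 13)(3 10 7)(8 16))^(-90) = (17)(0 9)(5 14)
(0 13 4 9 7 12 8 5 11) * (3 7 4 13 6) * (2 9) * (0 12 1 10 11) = (13)(0 6 3 7 1 10 11 12 8 5)(2 9 4) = [6, 10, 9, 7, 2, 0, 3, 1, 5, 4, 11, 12, 8, 13]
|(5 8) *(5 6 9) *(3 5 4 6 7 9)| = |(3 5 8 7 9 4 6)| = 7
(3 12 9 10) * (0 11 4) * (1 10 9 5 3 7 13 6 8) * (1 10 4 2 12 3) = (0 11 2 12 5 1 4)(6 8 10 7 13) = [11, 4, 12, 3, 0, 1, 8, 13, 10, 9, 7, 2, 5, 6]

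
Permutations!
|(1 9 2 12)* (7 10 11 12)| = 7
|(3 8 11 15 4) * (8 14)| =|(3 14 8 11 15 4)| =6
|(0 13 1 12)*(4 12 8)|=6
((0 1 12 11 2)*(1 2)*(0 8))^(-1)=((0 2 8)(1 12 11))^(-1)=(0 8 2)(1 11 12)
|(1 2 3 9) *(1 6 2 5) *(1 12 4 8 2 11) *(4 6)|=5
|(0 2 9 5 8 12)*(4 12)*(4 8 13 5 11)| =6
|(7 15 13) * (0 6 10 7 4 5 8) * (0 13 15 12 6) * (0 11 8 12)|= 10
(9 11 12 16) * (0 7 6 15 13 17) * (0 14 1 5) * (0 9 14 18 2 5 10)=(0 7 6 15 13 17 18 2 5 9 11 12 16 14 1 10)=[7, 10, 5, 3, 4, 9, 15, 6, 8, 11, 0, 12, 16, 17, 1, 13, 14, 18, 2]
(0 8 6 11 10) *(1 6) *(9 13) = (0 8 1 6 11 10)(9 13) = [8, 6, 2, 3, 4, 5, 11, 7, 1, 13, 0, 10, 12, 9]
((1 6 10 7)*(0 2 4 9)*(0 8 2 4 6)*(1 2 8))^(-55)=(0 4 9 1)(2 6 10 7)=((0 4 9 1)(2 6 10 7))^(-55)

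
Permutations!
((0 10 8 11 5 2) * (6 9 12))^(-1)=((0 10 8 11 5 2)(6 9 12))^(-1)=(0 2 5 11 8 10)(6 12 9)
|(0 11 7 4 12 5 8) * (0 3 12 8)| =|(0 11 7 4 8 3 12 5)| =8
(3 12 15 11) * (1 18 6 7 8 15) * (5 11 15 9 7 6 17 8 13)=(1 18 17 8 9 7 13 5 11 3 12)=[0, 18, 2, 12, 4, 11, 6, 13, 9, 7, 10, 3, 1, 5, 14, 15, 16, 8, 17]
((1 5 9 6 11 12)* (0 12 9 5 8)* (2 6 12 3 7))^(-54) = (0 9 7 1 6)(2 8 11 3 12)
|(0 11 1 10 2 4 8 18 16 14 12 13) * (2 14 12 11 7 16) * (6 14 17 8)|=|(0 7 16 12 13)(1 10 17 8 18 2 4 6 14 11)|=10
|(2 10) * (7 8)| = |(2 10)(7 8)| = 2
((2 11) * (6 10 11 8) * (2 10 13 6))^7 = ((2 8)(6 13)(10 11))^7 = (2 8)(6 13)(10 11)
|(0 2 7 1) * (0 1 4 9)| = 5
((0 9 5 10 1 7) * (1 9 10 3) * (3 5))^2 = (0 9 1)(3 7 10)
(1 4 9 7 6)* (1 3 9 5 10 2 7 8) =[0, 4, 7, 9, 5, 10, 3, 6, 1, 8, 2] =(1 4 5 10 2 7 6 3 9 8)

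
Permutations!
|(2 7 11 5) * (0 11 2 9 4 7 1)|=|(0 11 5 9 4 7 2 1)|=8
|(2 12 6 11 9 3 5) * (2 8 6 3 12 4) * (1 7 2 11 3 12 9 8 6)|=|(12)(1 7 2 4 11 8)(3 5 6)|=6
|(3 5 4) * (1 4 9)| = |(1 4 3 5 9)| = 5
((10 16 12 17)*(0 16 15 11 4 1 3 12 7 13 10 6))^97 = (0 11 6 15 17 10 12 13 3 7 1 16 4)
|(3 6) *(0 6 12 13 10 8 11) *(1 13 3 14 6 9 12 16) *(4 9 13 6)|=40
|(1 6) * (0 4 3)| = 6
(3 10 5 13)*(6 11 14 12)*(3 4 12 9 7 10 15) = [0, 1, 2, 15, 12, 13, 11, 10, 8, 7, 5, 14, 6, 4, 9, 3] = (3 15)(4 12 6 11 14 9 7 10 5 13)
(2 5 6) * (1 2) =(1 2 5 6) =[0, 2, 5, 3, 4, 6, 1]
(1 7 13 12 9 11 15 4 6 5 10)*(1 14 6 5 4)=(1 7 13 12 9 11 15)(4 5 10 14 6)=[0, 7, 2, 3, 5, 10, 4, 13, 8, 11, 14, 15, 9, 12, 6, 1]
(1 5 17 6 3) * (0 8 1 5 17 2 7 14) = (0 8 1 17 6 3 5 2 7 14) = [8, 17, 7, 5, 4, 2, 3, 14, 1, 9, 10, 11, 12, 13, 0, 15, 16, 6]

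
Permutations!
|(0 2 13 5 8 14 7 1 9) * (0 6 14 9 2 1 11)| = 11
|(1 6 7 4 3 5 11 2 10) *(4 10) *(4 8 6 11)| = |(1 11 2 8 6 7 10)(3 5 4)| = 21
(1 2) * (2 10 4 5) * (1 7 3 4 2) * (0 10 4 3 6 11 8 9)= (0 10 2 7 6 11 8 9)(1 4 5)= [10, 4, 7, 3, 5, 1, 11, 6, 9, 0, 2, 8]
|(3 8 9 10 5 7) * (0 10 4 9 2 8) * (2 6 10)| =|(0 2 8 6 10 5 7 3)(4 9)| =8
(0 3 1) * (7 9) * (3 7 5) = (0 7 9 5 3 1) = [7, 0, 2, 1, 4, 3, 6, 9, 8, 5]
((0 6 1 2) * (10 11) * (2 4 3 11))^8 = ((0 6 1 4 3 11 10 2))^8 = (11)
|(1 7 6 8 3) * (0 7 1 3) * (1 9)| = 4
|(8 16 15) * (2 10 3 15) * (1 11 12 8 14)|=10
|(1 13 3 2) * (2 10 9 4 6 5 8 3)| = |(1 13 2)(3 10 9 4 6 5 8)| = 21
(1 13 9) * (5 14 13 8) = (1 8 5 14 13 9) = [0, 8, 2, 3, 4, 14, 6, 7, 5, 1, 10, 11, 12, 9, 13]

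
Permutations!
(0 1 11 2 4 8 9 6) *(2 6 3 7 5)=(0 1 11 6)(2 4 8 9 3 7 5)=[1, 11, 4, 7, 8, 2, 0, 5, 9, 3, 10, 6]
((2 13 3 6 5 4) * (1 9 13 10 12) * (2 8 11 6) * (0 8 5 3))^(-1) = (0 13 9 1 12 10 2 3 6 11 8)(4 5)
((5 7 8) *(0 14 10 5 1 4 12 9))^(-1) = (0 9 12 4 1 8 7 5 10 14)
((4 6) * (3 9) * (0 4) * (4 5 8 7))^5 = (0 6 4 7 8 5)(3 9)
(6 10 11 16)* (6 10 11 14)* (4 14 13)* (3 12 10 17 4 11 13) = (3 12 10)(4 14 6 13 11 16 17) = [0, 1, 2, 12, 14, 5, 13, 7, 8, 9, 3, 16, 10, 11, 6, 15, 17, 4]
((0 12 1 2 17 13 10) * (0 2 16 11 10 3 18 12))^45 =(1 17)(2 12)(3 11)(10 18)(13 16)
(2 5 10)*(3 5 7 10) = (2 7 10)(3 5) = [0, 1, 7, 5, 4, 3, 6, 10, 8, 9, 2]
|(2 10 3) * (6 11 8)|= |(2 10 3)(6 11 8)|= 3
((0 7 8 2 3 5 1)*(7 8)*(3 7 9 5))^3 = ((0 8 2 7 9 5 1))^3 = (0 7 1 2 5 8 9)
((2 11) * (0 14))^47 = (0 14)(2 11)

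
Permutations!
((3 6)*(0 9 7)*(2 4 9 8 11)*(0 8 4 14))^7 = (0 14 2 11 8 7 9 4)(3 6)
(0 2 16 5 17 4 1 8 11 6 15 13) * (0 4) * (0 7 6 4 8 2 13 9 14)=(0 13 8 11 4 1 2 16 5 17 7 6 15 9 14)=[13, 2, 16, 3, 1, 17, 15, 6, 11, 14, 10, 4, 12, 8, 0, 9, 5, 7]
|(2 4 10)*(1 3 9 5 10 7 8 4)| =6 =|(1 3 9 5 10 2)(4 7 8)|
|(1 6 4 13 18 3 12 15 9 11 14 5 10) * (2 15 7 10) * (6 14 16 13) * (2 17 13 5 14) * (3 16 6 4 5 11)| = 56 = |(1 2 15 9 3 12 7 10)(5 17 13 18 16 11 6)|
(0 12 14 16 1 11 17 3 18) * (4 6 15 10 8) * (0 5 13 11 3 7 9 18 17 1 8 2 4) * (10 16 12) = (0 10 2 4 6 15 16 8)(1 3 17 7 9 18 5 13 11)(12 14) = [10, 3, 4, 17, 6, 13, 15, 9, 0, 18, 2, 1, 14, 11, 12, 16, 8, 7, 5]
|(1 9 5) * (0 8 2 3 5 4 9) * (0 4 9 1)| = |(9)(0 8 2 3 5)(1 4)| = 10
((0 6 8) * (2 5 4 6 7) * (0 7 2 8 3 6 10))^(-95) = (10)(3 6)(7 8)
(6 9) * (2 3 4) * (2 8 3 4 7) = (2 4 8 3 7)(6 9) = [0, 1, 4, 7, 8, 5, 9, 2, 3, 6]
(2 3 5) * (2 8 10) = (2 3 5 8 10) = [0, 1, 3, 5, 4, 8, 6, 7, 10, 9, 2]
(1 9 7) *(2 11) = (1 9 7)(2 11) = [0, 9, 11, 3, 4, 5, 6, 1, 8, 7, 10, 2]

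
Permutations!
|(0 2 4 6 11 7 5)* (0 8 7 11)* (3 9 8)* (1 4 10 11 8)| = |(0 2 10 11 8 7 5 3 9 1 4 6)| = 12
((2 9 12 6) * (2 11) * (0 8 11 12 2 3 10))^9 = (0 10 3 11 8)(2 9)(6 12)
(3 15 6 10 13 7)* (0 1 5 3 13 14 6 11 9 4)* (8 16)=(0 1 5 3 15 11 9 4)(6 10 14)(7 13)(8 16)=[1, 5, 2, 15, 0, 3, 10, 13, 16, 4, 14, 9, 12, 7, 6, 11, 8]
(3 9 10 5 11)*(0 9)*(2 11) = (0 9 10 5 2 11 3) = [9, 1, 11, 0, 4, 2, 6, 7, 8, 10, 5, 3]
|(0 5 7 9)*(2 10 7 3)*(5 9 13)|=|(0 9)(2 10 7 13 5 3)|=6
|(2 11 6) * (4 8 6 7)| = |(2 11 7 4 8 6)| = 6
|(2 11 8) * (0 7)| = 6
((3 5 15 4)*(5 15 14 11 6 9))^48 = (15)(5 6 14 9 11)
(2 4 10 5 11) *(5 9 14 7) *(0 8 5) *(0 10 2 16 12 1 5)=(0 8)(1 5 11 16 12)(2 4)(7 10 9 14)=[8, 5, 4, 3, 2, 11, 6, 10, 0, 14, 9, 16, 1, 13, 7, 15, 12]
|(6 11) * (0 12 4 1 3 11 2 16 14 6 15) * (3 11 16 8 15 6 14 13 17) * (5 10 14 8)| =12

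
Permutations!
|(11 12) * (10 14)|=2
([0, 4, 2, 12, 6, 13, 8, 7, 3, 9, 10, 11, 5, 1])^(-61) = [0, 8, 2, 13, 3, 4, 12, 7, 5, 9, 10, 11, 1, 6]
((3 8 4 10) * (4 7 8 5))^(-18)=(3 4)(5 10)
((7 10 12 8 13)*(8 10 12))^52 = (7 10 13 12 8)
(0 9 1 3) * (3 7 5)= (0 9 1 7 5 3)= [9, 7, 2, 0, 4, 3, 6, 5, 8, 1]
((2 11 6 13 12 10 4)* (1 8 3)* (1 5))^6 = (1 3)(2 4 10 12 13 6 11)(5 8)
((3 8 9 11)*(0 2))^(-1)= (0 2)(3 11 9 8)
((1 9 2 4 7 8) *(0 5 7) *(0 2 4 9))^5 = (2 4 9)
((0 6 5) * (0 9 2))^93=((0 6 5 9 2))^93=(0 9 6 2 5)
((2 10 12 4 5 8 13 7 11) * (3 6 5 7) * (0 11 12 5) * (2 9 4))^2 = (0 9 7 2 5 13 6 11 4 12 10 8 3)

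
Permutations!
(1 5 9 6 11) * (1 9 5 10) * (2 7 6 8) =(1 10)(2 7 6 11 9 8) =[0, 10, 7, 3, 4, 5, 11, 6, 2, 8, 1, 9]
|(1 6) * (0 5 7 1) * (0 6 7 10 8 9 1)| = 7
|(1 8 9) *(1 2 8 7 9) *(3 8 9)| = |(1 7 3 8)(2 9)| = 4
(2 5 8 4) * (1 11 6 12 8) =(1 11 6 12 8 4 2 5) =[0, 11, 5, 3, 2, 1, 12, 7, 4, 9, 10, 6, 8]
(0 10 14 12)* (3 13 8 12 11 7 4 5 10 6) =(0 6 3 13 8 12)(4 5 10 14 11 7) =[6, 1, 2, 13, 5, 10, 3, 4, 12, 9, 14, 7, 0, 8, 11]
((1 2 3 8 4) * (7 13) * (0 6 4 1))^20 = ((0 6 4)(1 2 3 8)(7 13))^20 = (13)(0 4 6)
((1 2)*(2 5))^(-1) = ((1 5 2))^(-1) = (1 2 5)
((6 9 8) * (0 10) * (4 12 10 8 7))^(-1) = (0 10 12 4 7 9 6 8) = ((0 8 6 9 7 4 12 10))^(-1)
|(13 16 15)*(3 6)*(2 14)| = 6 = |(2 14)(3 6)(13 16 15)|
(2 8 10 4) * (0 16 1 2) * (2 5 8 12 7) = [16, 5, 12, 3, 0, 8, 6, 2, 10, 9, 4, 11, 7, 13, 14, 15, 1] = (0 16 1 5 8 10 4)(2 12 7)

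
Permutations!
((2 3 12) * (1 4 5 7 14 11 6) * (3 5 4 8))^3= (1 12 7 6 3 5 11 8 2 14)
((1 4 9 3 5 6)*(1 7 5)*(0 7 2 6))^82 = ((0 7 5)(1 4 9 3)(2 6))^82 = (0 7 5)(1 9)(3 4)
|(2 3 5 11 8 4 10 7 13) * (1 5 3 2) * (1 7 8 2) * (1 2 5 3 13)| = |(1 3 13 7)(4 10 8)(5 11)| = 12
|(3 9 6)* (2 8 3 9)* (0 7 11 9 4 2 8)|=|(0 7 11 9 6 4 2)(3 8)|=14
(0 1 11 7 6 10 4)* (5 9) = (0 1 11 7 6 10 4)(5 9) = [1, 11, 2, 3, 0, 9, 10, 6, 8, 5, 4, 7]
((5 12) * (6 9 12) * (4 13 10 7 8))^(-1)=((4 13 10 7 8)(5 6 9 12))^(-1)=(4 8 7 10 13)(5 12 9 6)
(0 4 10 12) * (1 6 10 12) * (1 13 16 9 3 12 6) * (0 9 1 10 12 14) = (0 4 6 12 9 3 14)(1 10 13 16) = [4, 10, 2, 14, 6, 5, 12, 7, 8, 3, 13, 11, 9, 16, 0, 15, 1]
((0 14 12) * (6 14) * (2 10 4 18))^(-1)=(0 12 14 6)(2 18 4 10)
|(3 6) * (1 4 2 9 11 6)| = 7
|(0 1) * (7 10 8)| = 6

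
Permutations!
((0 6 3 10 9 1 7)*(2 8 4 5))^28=((0 6 3 10 9 1 7)(2 8 4 5))^28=(10)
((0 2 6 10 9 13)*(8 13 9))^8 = (0 6 8)(2 10 13)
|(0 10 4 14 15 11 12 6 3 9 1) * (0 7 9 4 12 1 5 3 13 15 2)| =15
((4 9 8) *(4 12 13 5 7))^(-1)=(4 7 5 13 12 8 9)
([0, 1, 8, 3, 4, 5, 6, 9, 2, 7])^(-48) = (9)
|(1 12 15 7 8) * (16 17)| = 10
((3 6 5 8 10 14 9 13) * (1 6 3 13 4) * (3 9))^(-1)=(1 4 9 3 14 10 8 5 6)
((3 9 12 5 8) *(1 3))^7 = (1 3 9 12 5 8)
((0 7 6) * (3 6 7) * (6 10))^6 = ((0 3 10 6))^6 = (0 10)(3 6)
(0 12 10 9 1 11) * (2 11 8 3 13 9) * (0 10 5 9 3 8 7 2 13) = (0 12 5 9 1 7 2 11 10 13 3) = [12, 7, 11, 0, 4, 9, 6, 2, 8, 1, 13, 10, 5, 3]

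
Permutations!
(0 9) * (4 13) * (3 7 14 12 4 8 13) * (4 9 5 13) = (0 5 13 8 4 3 7 14 12 9) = [5, 1, 2, 7, 3, 13, 6, 14, 4, 0, 10, 11, 9, 8, 12]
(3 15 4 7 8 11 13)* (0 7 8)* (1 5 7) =[1, 5, 2, 15, 8, 7, 6, 0, 11, 9, 10, 13, 12, 3, 14, 4] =(0 1 5 7)(3 15 4 8 11 13)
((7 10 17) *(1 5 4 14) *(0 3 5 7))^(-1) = (0 17 10 7 1 14 4 5 3)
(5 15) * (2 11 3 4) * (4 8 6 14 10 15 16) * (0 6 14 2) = (0 6 2 11 3 8 14 10 15 5 16 4) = [6, 1, 11, 8, 0, 16, 2, 7, 14, 9, 15, 3, 12, 13, 10, 5, 4]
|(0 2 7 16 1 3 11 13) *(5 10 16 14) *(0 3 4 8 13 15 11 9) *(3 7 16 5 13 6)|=18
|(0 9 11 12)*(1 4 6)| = 12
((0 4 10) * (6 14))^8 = ((0 4 10)(6 14))^8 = (14)(0 10 4)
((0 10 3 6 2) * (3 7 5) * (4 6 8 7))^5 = ((0 10 4 6 2)(3 8 7 5))^5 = (10)(3 8 7 5)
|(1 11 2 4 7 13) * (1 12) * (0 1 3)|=|(0 1 11 2 4 7 13 12 3)|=9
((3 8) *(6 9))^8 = ((3 8)(6 9))^8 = (9)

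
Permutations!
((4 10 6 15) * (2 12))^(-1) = ((2 12)(4 10 6 15))^(-1) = (2 12)(4 15 6 10)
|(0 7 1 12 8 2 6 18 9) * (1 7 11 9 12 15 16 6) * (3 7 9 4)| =|(0 11 4 3 7 9)(1 15 16 6 18 12 8 2)| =24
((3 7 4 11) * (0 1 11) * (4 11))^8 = ((0 1 4)(3 7 11))^8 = (0 4 1)(3 11 7)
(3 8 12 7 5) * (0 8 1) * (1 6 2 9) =[8, 0, 9, 6, 4, 3, 2, 5, 12, 1, 10, 11, 7] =(0 8 12 7 5 3 6 2 9 1)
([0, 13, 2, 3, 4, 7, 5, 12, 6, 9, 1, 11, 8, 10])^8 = [0, 10, 2, 3, 4, 8, 12, 6, 7, 9, 13, 11, 5, 1]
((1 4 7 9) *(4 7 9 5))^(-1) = (1 9 4 5 7)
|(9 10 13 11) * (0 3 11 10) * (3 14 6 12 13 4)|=10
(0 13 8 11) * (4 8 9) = (0 13 9 4 8 11) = [13, 1, 2, 3, 8, 5, 6, 7, 11, 4, 10, 0, 12, 9]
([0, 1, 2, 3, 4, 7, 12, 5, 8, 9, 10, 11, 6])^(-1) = (5 7)(6 12)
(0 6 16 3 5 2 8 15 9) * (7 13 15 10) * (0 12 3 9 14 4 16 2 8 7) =(0 6 2 7 13 15 14 4 16 9 12 3 5 8 10) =[6, 1, 7, 5, 16, 8, 2, 13, 10, 12, 0, 11, 3, 15, 4, 14, 9]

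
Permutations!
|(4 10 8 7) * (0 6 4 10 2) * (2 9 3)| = 6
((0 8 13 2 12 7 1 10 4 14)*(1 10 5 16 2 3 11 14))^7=(0 8 13 3 11 14)(1 4 10 7 12 2 16 5)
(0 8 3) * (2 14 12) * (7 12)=(0 8 3)(2 14 7 12)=[8, 1, 14, 0, 4, 5, 6, 12, 3, 9, 10, 11, 2, 13, 7]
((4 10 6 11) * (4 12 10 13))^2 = (13)(6 12)(10 11)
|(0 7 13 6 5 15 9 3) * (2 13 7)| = 8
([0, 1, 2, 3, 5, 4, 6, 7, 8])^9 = (8)(4 5)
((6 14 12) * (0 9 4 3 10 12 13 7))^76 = (0 6 4 13 10)(3 7 12 9 14)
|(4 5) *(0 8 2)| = 6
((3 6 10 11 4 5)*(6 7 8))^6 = ((3 7 8 6 10 11 4 5))^6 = (3 4 10 8)(5 11 6 7)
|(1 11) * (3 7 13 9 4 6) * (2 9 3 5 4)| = 6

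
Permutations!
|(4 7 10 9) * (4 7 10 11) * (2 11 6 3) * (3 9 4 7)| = |(2 11 7 6 9 3)(4 10)| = 6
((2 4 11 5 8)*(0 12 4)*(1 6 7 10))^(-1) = (0 2 8 5 11 4 12)(1 10 7 6)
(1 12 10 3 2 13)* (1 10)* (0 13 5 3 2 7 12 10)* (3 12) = [13, 10, 5, 7, 4, 12, 6, 3, 8, 9, 2, 11, 1, 0] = (0 13)(1 10 2 5 12)(3 7)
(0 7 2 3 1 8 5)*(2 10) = (0 7 10 2 3 1 8 5) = [7, 8, 3, 1, 4, 0, 6, 10, 5, 9, 2]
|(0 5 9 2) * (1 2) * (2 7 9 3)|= 12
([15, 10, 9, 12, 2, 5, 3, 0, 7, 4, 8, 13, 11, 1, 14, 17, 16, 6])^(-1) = (0 7 8 10 1 13 11 12 3 6 17 15)(2 4 9)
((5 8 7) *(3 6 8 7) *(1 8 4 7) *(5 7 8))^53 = ((1 5)(3 6 4 8))^53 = (1 5)(3 6 4 8)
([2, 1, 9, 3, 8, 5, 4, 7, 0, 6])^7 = (0 2 9 6 4 8)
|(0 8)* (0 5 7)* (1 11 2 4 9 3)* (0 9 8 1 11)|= 8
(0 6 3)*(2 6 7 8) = (0 7 8 2 6 3) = [7, 1, 6, 0, 4, 5, 3, 8, 2]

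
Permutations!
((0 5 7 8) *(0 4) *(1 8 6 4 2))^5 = (1 2 8)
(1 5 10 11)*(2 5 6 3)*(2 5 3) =(1 6 2 3 5 10 11) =[0, 6, 3, 5, 4, 10, 2, 7, 8, 9, 11, 1]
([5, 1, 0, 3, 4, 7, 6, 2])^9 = (0 5 7 2)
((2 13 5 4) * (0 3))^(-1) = (0 3)(2 4 5 13)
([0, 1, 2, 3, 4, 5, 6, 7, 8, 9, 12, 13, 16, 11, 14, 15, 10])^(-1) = (10 16 12)(11 13)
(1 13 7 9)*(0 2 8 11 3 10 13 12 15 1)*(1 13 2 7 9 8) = (0 7 8 11 3 10 2 1 12 15 13 9) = [7, 12, 1, 10, 4, 5, 6, 8, 11, 0, 2, 3, 15, 9, 14, 13]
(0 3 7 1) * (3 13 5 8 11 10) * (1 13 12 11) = [12, 0, 2, 7, 4, 8, 6, 13, 1, 9, 3, 10, 11, 5] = (0 12 11 10 3 7 13 5 8 1)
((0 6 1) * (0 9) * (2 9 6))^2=((0 2 9)(1 6))^2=(0 9 2)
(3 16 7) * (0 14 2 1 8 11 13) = (0 14 2 1 8 11 13)(3 16 7) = [14, 8, 1, 16, 4, 5, 6, 3, 11, 9, 10, 13, 12, 0, 2, 15, 7]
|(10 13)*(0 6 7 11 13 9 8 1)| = 9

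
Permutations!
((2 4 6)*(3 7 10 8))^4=(10)(2 4 6)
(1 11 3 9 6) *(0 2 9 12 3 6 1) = (0 2 9 1 11 6)(3 12) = [2, 11, 9, 12, 4, 5, 0, 7, 8, 1, 10, 6, 3]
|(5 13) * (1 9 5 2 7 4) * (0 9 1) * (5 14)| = |(0 9 14 5 13 2 7 4)| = 8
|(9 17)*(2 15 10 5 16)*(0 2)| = 6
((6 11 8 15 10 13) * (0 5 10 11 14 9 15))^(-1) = (0 8 11 15 9 14 6 13 10 5)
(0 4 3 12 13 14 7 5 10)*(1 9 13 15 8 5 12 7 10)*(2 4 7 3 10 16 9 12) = (0 7 2 4 10)(1 12 15 8 5)(9 13 14 16) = [7, 12, 4, 3, 10, 1, 6, 2, 5, 13, 0, 11, 15, 14, 16, 8, 9]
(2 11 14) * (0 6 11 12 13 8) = (0 6 11 14 2 12 13 8) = [6, 1, 12, 3, 4, 5, 11, 7, 0, 9, 10, 14, 13, 8, 2]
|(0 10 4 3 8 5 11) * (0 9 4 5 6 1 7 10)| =|(1 7 10 5 11 9 4 3 8 6)| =10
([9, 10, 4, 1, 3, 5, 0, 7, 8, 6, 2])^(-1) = (0 6 9)(1 3 4 2 10)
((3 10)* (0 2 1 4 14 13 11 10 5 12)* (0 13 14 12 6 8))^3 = (14)(0 4 11 5)(1 13 3 8)(2 12 10 6)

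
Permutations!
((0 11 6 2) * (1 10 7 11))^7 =(11) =((0 1 10 7 11 6 2))^7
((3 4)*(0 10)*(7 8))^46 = ((0 10)(3 4)(7 8))^46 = (10)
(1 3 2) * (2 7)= (1 3 7 2)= [0, 3, 1, 7, 4, 5, 6, 2]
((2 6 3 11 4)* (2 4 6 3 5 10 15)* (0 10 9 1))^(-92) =((0 10 15 2 3 11 6 5 9 1))^(-92) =(0 9 6 3 15)(1 5 11 2 10)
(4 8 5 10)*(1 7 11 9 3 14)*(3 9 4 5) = (1 7 11 4 8 3 14)(5 10) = [0, 7, 2, 14, 8, 10, 6, 11, 3, 9, 5, 4, 12, 13, 1]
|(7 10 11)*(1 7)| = |(1 7 10 11)| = 4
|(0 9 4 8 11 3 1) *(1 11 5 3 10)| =9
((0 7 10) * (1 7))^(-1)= (0 10 7 1)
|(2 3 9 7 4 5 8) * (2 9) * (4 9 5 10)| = 2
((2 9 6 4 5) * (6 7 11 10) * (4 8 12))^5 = (2 6)(4 11)(5 10)(7 12)(8 9)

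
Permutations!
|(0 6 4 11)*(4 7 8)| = 6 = |(0 6 7 8 4 11)|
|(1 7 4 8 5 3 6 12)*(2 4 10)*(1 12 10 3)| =|(12)(1 7 3 6 10 2 4 8 5)| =9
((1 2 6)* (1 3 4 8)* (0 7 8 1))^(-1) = ((0 7 8)(1 2 6 3 4))^(-1) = (0 8 7)(1 4 3 6 2)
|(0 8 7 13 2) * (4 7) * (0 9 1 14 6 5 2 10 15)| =42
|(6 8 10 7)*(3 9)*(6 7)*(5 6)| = |(3 9)(5 6 8 10)| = 4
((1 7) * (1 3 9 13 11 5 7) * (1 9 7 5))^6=((1 9 13 11)(3 7))^6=(1 13)(9 11)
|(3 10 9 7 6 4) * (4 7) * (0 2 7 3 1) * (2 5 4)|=12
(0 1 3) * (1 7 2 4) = [7, 3, 4, 0, 1, 5, 6, 2] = (0 7 2 4 1 3)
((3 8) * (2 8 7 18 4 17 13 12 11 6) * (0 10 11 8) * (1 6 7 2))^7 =(0 13 11 8 18 2 17 10 12 7 3 4)(1 6)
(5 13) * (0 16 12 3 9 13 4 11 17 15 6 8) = (0 16 12 3 9 13 5 4 11 17 15 6 8) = [16, 1, 2, 9, 11, 4, 8, 7, 0, 13, 10, 17, 3, 5, 14, 6, 12, 15]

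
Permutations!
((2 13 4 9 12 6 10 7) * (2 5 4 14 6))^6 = ((2 13 14 6 10 7 5 4 9 12))^6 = (2 5 14 9 10)(4 6 12 7 13)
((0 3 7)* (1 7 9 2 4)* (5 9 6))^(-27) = ((0 3 6 5 9 2 4 1 7))^(-27) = (9)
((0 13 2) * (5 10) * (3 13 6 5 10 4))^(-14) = (13)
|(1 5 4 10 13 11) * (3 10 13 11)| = 7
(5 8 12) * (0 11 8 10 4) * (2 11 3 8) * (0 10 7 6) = (0 3 8 12 5 7 6)(2 11)(4 10) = [3, 1, 11, 8, 10, 7, 0, 6, 12, 9, 4, 2, 5]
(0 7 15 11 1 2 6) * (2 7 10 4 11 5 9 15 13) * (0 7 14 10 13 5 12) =[13, 14, 6, 3, 11, 9, 7, 5, 8, 15, 4, 1, 0, 2, 10, 12] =(0 13 2 6 7 5 9 15 12)(1 14 10 4 11)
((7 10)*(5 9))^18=(10)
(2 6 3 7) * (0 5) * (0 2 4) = (0 5 2 6 3 7 4) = [5, 1, 6, 7, 0, 2, 3, 4]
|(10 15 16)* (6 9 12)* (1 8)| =|(1 8)(6 9 12)(10 15 16)| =6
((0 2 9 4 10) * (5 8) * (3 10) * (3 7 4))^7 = ((0 2 9 3 10)(4 7)(5 8))^7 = (0 9 10 2 3)(4 7)(5 8)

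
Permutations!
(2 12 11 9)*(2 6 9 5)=(2 12 11 5)(6 9)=[0, 1, 12, 3, 4, 2, 9, 7, 8, 6, 10, 5, 11]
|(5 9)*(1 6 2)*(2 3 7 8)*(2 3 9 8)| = 8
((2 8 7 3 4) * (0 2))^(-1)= ((0 2 8 7 3 4))^(-1)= (0 4 3 7 8 2)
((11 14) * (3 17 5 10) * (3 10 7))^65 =(3 17 5 7)(11 14)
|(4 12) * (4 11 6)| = 4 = |(4 12 11 6)|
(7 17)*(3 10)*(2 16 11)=(2 16 11)(3 10)(7 17)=[0, 1, 16, 10, 4, 5, 6, 17, 8, 9, 3, 2, 12, 13, 14, 15, 11, 7]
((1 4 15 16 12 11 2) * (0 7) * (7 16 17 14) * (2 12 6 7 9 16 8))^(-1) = ((0 8 2 1 4 15 17 14 9 16 6 7)(11 12))^(-1) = (0 7 6 16 9 14 17 15 4 1 2 8)(11 12)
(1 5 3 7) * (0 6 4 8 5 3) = [6, 3, 2, 7, 8, 0, 4, 1, 5] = (0 6 4 8 5)(1 3 7)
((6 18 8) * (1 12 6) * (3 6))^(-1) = (1 8 18 6 3 12)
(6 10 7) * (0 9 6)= (0 9 6 10 7)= [9, 1, 2, 3, 4, 5, 10, 0, 8, 6, 7]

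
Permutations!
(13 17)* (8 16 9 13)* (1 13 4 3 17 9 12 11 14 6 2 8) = [0, 13, 8, 17, 3, 5, 2, 7, 16, 4, 10, 14, 11, 9, 6, 15, 12, 1] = (1 13 9 4 3 17)(2 8 16 12 11 14 6)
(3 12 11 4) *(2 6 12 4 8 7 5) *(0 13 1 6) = [13, 6, 0, 4, 3, 2, 12, 5, 7, 9, 10, 8, 11, 1] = (0 13 1 6 12 11 8 7 5 2)(3 4)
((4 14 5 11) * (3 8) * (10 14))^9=(3 8)(4 11 5 14 10)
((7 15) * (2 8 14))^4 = (15)(2 8 14) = ((2 8 14)(7 15))^4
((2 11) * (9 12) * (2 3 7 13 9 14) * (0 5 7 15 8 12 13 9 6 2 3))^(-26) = ((0 5 7 9 13 6 2 11)(3 15 8 12 14))^(-26) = (0 2 13 7)(3 14 12 8 15)(5 11 6 9)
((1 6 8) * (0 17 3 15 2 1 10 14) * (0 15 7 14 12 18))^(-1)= (0 18 12 10 8 6 1 2 15 14 7 3 17)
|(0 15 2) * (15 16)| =|(0 16 15 2)| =4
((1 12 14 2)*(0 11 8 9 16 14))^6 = ((0 11 8 9 16 14 2 1 12))^6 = (0 2 9)(1 16 11)(8 12 14)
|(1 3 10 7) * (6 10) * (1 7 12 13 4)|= 7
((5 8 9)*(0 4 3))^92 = (0 3 4)(5 9 8)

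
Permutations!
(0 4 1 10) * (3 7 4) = [3, 10, 2, 7, 1, 5, 6, 4, 8, 9, 0] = (0 3 7 4 1 10)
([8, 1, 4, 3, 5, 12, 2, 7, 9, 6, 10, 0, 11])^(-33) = (0 6 5)(2 12 8)(4 11 9)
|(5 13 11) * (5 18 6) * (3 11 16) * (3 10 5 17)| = |(3 11 18 6 17)(5 13 16 10)| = 20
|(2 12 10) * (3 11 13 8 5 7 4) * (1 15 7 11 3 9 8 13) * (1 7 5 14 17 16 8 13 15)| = |(2 12 10)(4 9 13 15 5 11 7)(8 14 17 16)| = 84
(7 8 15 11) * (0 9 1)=(0 9 1)(7 8 15 11)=[9, 0, 2, 3, 4, 5, 6, 8, 15, 1, 10, 7, 12, 13, 14, 11]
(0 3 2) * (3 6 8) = (0 6 8 3 2) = [6, 1, 0, 2, 4, 5, 8, 7, 3]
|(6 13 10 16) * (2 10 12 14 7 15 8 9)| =|(2 10 16 6 13 12 14 7 15 8 9)| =11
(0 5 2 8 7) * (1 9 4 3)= [5, 9, 8, 1, 3, 2, 6, 0, 7, 4]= (0 5 2 8 7)(1 9 4 3)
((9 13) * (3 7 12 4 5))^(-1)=((3 7 12 4 5)(9 13))^(-1)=(3 5 4 12 7)(9 13)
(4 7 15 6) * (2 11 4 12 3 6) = (2 11 4 7 15)(3 6 12) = [0, 1, 11, 6, 7, 5, 12, 15, 8, 9, 10, 4, 3, 13, 14, 2]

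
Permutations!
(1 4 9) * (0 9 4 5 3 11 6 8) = [9, 5, 2, 11, 4, 3, 8, 7, 0, 1, 10, 6] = (0 9 1 5 3 11 6 8)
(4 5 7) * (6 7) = (4 5 6 7) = [0, 1, 2, 3, 5, 6, 7, 4]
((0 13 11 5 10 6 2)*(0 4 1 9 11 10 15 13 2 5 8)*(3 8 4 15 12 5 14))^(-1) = (0 8 3 14 6 10 13 15 2)(1 4 11 9)(5 12) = ((0 2 15 13 10 6 14 3 8)(1 9 11 4)(5 12))^(-1)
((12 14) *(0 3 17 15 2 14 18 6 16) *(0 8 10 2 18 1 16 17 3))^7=(6 18 15 17)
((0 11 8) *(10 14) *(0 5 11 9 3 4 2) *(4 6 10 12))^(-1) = ((0 9 3 6 10 14 12 4 2)(5 11 8))^(-1) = (0 2 4 12 14 10 6 3 9)(5 8 11)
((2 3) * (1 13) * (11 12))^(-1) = ((1 13)(2 3)(11 12))^(-1) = (1 13)(2 3)(11 12)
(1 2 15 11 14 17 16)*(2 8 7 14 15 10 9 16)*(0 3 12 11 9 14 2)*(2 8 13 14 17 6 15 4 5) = (0 3 12 11 4 5 2 10 17)(1 13 14 6 15 9 16)(7 8) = [3, 13, 10, 12, 5, 2, 15, 8, 7, 16, 17, 4, 11, 14, 6, 9, 1, 0]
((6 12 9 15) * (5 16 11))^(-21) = (16)(6 15 9 12)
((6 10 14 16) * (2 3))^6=(6 14)(10 16)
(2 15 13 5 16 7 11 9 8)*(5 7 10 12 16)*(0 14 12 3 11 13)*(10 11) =(0 14 12 16 11 9 8 2 15)(3 10)(7 13) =[14, 1, 15, 10, 4, 5, 6, 13, 2, 8, 3, 9, 16, 7, 12, 0, 11]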